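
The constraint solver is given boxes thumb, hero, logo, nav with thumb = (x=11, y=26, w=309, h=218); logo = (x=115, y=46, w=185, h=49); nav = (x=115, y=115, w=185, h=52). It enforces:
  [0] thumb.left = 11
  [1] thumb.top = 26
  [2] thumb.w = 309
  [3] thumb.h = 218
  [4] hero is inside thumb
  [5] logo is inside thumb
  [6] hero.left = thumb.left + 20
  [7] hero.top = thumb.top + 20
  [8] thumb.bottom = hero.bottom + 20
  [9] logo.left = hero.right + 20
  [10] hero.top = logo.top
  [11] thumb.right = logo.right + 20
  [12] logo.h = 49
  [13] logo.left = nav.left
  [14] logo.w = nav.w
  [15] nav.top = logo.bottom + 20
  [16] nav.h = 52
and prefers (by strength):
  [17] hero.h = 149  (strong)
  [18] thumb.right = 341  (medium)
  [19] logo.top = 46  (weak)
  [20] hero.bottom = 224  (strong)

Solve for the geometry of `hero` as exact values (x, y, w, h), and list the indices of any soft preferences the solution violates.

hero = (x=31, y=46, w=64, h=178)
violated soft preferences: 17, 18

1. hero.x = 31  [hero.left = thumb.left + 20]
2. hero.y = 46  [hero.top = thumb.top + 20]
3. hero.h = 178  [thumb.bottom = hero.bottom + 20]
4. hero.w = 64  [logo.left = hero.right + 20]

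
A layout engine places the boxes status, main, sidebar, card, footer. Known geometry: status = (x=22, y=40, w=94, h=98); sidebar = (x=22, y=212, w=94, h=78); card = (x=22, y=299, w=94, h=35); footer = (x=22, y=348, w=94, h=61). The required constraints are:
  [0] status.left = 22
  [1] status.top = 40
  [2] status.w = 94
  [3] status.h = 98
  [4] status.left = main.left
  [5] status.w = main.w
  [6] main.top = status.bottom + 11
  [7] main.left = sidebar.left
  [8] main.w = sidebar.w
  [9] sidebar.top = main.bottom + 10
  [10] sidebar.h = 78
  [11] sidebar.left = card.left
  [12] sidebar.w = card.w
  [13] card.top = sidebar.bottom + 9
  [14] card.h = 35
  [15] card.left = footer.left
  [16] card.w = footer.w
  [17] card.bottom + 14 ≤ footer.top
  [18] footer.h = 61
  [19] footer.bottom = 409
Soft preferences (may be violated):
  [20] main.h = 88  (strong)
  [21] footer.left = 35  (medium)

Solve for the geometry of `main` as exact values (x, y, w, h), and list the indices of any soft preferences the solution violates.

1. main.x = 22  [status.left = main.left]
2. main.w = 94  [status.w = main.w]
3. main.y = 149  [main.top = status.bottom + 11]
4. main.h = 53  [sidebar.top = main.bottom + 10]

main = (x=22, y=149, w=94, h=53)
violated soft preferences: 20, 21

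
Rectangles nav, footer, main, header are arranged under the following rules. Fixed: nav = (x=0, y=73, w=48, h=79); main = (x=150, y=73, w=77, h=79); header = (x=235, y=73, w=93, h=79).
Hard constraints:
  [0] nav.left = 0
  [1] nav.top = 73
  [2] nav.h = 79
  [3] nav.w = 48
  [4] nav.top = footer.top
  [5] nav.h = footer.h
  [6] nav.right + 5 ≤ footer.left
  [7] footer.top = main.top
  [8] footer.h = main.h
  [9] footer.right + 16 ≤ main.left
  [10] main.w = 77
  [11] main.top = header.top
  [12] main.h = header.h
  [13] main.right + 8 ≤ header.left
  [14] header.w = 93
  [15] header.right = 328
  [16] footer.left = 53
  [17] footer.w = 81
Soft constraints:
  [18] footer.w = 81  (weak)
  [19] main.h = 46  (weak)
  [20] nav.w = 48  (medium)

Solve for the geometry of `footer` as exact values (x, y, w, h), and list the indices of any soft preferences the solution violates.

footer = (x=53, y=73, w=81, h=79)
violated soft preferences: 19

1. footer.y = 73  [nav.top = footer.top]
2. footer.h = 79  [nav.h = footer.h]
3. footer.x = 53  [footer.left = 53]
4. footer.w = 81  [footer.w = 81]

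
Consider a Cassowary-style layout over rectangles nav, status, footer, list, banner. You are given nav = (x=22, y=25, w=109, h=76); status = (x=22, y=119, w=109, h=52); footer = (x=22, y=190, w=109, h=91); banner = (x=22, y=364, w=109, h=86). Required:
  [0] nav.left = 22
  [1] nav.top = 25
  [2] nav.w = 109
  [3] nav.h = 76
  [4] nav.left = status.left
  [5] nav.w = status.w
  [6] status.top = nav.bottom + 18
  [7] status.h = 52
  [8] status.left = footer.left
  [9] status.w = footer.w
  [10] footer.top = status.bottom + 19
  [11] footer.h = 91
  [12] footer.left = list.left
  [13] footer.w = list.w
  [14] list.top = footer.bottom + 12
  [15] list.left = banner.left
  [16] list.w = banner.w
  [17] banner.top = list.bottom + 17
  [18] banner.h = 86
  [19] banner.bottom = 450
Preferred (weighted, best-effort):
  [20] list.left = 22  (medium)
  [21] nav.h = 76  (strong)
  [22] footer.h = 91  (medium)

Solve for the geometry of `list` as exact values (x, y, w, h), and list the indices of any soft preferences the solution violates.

list = (x=22, y=293, w=109, h=54)
violated soft preferences: none

1. list.x = 22  [footer.left = list.left]
2. list.w = 109  [footer.w = list.w]
3. list.y = 293  [list.top = footer.bottom + 12]
4. list.h = 54  [banner.top = list.bottom + 17]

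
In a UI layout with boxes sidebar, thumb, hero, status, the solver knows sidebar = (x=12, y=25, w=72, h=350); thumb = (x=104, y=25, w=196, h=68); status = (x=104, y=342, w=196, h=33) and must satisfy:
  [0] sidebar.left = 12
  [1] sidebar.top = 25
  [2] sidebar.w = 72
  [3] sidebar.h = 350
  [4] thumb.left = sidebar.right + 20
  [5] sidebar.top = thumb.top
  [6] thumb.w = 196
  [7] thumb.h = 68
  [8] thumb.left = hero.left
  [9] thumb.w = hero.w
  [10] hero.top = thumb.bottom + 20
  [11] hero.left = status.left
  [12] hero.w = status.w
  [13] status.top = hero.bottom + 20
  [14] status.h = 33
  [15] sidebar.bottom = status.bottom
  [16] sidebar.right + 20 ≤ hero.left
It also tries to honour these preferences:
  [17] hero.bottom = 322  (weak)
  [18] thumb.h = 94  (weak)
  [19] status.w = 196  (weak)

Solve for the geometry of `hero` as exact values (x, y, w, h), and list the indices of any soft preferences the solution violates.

hero = (x=104, y=113, w=196, h=209)
violated soft preferences: 18

1. hero.x = 104  [thumb.left = hero.left]
2. hero.w = 196  [thumb.w = hero.w]
3. hero.y = 113  [hero.top = thumb.bottom + 20]
4. hero.h = 209  [status.top = hero.bottom + 20]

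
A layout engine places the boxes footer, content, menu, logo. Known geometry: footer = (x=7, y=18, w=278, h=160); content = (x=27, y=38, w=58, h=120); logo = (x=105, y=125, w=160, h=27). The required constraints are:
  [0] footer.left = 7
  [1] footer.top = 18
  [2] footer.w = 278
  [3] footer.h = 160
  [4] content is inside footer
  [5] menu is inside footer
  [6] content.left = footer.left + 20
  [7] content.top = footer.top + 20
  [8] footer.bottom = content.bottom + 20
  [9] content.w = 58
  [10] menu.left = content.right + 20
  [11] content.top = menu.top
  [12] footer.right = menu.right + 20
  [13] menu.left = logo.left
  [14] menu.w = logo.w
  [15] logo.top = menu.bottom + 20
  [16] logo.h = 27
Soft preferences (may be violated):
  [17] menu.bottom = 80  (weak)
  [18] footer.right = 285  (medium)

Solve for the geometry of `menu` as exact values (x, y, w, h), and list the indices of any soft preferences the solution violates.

1. menu.x = 105  [menu.left = content.right + 20]
2. menu.y = 38  [content.top = menu.top]
3. menu.w = 160  [footer.right = menu.right + 20]
4. menu.h = 67  [logo.top = menu.bottom + 20]

menu = (x=105, y=38, w=160, h=67)
violated soft preferences: 17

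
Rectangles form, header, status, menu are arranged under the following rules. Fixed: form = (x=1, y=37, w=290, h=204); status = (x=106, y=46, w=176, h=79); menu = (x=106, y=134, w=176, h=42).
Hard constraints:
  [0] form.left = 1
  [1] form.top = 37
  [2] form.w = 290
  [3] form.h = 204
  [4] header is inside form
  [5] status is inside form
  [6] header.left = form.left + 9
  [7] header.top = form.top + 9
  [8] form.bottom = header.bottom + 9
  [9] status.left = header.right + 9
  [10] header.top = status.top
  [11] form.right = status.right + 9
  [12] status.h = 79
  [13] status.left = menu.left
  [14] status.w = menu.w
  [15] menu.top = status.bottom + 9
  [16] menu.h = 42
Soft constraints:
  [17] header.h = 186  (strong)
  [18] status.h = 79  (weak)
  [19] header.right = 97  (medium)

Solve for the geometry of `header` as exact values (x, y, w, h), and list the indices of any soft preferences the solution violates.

1. header.x = 10  [header.left = form.left + 9]
2. header.y = 46  [header.top = form.top + 9]
3. header.h = 186  [form.bottom = header.bottom + 9]
4. header.w = 87  [status.left = header.right + 9]

header = (x=10, y=46, w=87, h=186)
violated soft preferences: none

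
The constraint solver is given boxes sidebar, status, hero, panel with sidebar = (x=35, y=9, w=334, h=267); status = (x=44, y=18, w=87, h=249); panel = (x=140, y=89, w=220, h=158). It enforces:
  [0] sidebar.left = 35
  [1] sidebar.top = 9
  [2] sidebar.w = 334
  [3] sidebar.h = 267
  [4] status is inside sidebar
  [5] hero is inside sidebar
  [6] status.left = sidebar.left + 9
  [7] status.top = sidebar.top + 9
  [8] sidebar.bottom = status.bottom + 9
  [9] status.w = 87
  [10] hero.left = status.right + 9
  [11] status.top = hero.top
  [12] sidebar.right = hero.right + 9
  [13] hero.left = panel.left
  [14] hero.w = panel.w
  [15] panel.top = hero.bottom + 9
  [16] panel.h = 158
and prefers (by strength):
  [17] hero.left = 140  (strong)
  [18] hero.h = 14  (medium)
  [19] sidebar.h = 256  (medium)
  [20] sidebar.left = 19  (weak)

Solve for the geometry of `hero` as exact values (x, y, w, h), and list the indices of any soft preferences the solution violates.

1. hero.x = 140  [hero.left = status.right + 9]
2. hero.y = 18  [status.top = hero.top]
3. hero.w = 220  [sidebar.right = hero.right + 9]
4. hero.h = 62  [panel.top = hero.bottom + 9]

hero = (x=140, y=18, w=220, h=62)
violated soft preferences: 18, 19, 20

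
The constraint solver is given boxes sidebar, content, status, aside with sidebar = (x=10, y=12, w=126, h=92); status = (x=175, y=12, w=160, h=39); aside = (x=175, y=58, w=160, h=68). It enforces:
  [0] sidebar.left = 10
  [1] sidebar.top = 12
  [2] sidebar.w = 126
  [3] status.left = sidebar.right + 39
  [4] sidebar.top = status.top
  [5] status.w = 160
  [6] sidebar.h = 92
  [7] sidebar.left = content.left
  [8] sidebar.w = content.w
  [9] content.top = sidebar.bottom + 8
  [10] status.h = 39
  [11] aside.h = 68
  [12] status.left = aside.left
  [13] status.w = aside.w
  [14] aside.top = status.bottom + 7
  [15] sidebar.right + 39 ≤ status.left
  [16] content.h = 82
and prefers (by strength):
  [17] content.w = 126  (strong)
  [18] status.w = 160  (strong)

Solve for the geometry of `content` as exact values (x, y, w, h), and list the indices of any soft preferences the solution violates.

content = (x=10, y=112, w=126, h=82)
violated soft preferences: none

1. content.x = 10  [sidebar.left = content.left]
2. content.w = 126  [sidebar.w = content.w]
3. content.y = 112  [content.top = sidebar.bottom + 8]
4. content.h = 82  [content.h = 82]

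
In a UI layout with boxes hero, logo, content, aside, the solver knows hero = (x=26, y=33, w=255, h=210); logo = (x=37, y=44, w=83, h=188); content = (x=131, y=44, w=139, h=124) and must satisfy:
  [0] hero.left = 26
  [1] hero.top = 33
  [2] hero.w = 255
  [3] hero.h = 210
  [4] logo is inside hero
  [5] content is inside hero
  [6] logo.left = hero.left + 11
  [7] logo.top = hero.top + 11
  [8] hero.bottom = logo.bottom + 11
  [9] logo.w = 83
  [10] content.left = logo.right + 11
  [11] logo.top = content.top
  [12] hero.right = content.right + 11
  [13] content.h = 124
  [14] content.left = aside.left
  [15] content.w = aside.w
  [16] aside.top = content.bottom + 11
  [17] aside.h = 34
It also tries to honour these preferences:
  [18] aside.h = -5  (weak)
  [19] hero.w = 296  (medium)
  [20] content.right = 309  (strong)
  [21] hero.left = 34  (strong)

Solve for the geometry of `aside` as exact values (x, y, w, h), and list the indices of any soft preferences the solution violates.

1. aside.x = 131  [content.left = aside.left]
2. aside.w = 139  [content.w = aside.w]
3. aside.y = 179  [aside.top = content.bottom + 11]
4. aside.h = 34  [aside.h = 34]

aside = (x=131, y=179, w=139, h=34)
violated soft preferences: 18, 19, 20, 21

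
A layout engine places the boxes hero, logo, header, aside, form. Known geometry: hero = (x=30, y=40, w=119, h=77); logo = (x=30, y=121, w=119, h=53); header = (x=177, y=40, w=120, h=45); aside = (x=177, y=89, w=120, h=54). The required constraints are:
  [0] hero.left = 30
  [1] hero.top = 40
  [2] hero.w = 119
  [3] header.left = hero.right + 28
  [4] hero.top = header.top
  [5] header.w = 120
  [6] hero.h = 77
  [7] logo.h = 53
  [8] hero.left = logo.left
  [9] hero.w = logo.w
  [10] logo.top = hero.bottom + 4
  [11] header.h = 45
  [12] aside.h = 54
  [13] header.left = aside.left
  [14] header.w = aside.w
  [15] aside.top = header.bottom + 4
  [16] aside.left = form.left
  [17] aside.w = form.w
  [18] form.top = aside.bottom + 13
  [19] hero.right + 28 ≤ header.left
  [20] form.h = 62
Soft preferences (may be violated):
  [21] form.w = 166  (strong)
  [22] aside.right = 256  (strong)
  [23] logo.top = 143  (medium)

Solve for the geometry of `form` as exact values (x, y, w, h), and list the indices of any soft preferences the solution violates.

form = (x=177, y=156, w=120, h=62)
violated soft preferences: 21, 22, 23

1. form.x = 177  [aside.left = form.left]
2. form.w = 120  [aside.w = form.w]
3. form.y = 156  [form.top = aside.bottom + 13]
4. form.h = 62  [form.h = 62]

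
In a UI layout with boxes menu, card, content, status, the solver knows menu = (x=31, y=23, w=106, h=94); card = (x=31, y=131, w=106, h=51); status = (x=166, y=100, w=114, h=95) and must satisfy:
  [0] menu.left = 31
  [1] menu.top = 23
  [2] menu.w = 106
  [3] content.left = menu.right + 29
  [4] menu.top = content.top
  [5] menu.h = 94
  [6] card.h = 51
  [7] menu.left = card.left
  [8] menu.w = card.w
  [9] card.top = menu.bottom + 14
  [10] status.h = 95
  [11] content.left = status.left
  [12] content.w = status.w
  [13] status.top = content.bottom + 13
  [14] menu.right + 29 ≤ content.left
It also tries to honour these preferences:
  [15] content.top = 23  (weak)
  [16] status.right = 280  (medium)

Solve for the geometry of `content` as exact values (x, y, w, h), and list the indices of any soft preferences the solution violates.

content = (x=166, y=23, w=114, h=64)
violated soft preferences: none

1. content.x = 166  [content.left = menu.right + 29]
2. content.y = 23  [menu.top = content.top]
3. content.w = 114  [content.w = status.w]
4. content.h = 64  [status.top = content.bottom + 13]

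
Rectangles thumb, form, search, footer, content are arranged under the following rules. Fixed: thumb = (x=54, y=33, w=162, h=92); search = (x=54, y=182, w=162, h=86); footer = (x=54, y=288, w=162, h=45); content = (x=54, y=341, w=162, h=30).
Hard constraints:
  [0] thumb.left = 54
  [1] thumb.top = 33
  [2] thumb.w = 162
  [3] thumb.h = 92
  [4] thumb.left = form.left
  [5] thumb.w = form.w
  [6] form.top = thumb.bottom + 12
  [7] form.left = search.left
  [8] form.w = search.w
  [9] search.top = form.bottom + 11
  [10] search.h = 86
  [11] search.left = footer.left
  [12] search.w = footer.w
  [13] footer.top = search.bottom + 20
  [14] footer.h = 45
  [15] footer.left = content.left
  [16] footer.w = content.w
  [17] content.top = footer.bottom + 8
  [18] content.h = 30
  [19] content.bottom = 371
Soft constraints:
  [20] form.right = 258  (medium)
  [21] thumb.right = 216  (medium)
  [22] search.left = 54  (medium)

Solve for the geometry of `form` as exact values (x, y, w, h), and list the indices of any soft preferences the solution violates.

1. form.x = 54  [thumb.left = form.left]
2. form.w = 162  [thumb.w = form.w]
3. form.y = 137  [form.top = thumb.bottom + 12]
4. form.h = 34  [search.top = form.bottom + 11]

form = (x=54, y=137, w=162, h=34)
violated soft preferences: 20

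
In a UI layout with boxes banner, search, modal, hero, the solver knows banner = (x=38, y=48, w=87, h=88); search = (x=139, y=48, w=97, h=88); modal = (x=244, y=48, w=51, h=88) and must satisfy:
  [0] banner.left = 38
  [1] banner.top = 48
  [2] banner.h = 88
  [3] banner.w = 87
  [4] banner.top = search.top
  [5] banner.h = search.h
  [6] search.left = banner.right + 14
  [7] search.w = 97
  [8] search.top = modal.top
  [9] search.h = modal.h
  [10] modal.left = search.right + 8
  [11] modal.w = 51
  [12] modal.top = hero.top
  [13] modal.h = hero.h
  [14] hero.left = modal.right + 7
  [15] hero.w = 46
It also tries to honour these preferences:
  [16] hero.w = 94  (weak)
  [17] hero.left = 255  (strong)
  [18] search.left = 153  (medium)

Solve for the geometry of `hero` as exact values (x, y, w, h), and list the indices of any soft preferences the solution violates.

hero = (x=302, y=48, w=46, h=88)
violated soft preferences: 16, 17, 18

1. hero.y = 48  [modal.top = hero.top]
2. hero.h = 88  [modal.h = hero.h]
3. hero.x = 302  [hero.left = modal.right + 7]
4. hero.w = 46  [hero.w = 46]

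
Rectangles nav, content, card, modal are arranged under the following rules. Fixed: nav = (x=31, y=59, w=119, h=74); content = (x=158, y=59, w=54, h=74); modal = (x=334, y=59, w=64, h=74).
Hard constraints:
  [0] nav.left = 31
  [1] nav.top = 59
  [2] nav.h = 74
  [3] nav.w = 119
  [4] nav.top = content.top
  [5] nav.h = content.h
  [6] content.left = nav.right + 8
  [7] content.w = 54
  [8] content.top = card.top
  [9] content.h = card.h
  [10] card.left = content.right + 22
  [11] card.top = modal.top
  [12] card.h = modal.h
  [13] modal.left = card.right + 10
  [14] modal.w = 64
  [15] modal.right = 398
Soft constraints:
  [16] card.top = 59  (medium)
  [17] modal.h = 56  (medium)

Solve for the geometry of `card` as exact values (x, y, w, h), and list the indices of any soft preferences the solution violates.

1. card.y = 59  [content.top = card.top]
2. card.h = 74  [content.h = card.h]
3. card.x = 234  [card.left = content.right + 22]
4. card.w = 90  [modal.left = card.right + 10]

card = (x=234, y=59, w=90, h=74)
violated soft preferences: 17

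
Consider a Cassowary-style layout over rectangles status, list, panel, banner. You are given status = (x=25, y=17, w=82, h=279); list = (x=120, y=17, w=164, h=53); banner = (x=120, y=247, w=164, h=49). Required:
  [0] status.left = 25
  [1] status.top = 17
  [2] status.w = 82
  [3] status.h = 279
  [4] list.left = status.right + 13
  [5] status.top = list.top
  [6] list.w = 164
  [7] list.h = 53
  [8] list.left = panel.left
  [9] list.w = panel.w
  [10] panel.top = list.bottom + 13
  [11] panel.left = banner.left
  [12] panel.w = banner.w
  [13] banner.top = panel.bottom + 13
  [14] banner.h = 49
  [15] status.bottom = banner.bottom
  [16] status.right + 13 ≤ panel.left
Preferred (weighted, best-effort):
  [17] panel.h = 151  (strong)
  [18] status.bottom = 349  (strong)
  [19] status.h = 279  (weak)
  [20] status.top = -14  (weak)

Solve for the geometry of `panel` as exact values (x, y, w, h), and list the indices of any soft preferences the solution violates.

panel = (x=120, y=83, w=164, h=151)
violated soft preferences: 18, 20

1. panel.x = 120  [list.left = panel.left]
2. panel.w = 164  [list.w = panel.w]
3. panel.y = 83  [panel.top = list.bottom + 13]
4. panel.h = 151  [banner.top = panel.bottom + 13]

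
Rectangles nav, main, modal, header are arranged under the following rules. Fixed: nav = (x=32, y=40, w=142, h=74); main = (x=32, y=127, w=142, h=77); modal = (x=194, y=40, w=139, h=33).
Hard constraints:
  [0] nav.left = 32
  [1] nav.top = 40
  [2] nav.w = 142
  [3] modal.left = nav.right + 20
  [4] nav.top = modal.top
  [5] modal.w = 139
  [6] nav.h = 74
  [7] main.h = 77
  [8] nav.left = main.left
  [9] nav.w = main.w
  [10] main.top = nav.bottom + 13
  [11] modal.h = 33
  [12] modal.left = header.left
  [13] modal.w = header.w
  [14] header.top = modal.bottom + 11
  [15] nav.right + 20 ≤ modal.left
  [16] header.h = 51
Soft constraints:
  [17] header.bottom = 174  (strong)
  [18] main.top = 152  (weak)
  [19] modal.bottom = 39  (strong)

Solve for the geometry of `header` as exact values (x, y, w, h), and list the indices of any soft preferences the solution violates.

header = (x=194, y=84, w=139, h=51)
violated soft preferences: 17, 18, 19

1. header.x = 194  [modal.left = header.left]
2. header.w = 139  [modal.w = header.w]
3. header.y = 84  [header.top = modal.bottom + 11]
4. header.h = 51  [header.h = 51]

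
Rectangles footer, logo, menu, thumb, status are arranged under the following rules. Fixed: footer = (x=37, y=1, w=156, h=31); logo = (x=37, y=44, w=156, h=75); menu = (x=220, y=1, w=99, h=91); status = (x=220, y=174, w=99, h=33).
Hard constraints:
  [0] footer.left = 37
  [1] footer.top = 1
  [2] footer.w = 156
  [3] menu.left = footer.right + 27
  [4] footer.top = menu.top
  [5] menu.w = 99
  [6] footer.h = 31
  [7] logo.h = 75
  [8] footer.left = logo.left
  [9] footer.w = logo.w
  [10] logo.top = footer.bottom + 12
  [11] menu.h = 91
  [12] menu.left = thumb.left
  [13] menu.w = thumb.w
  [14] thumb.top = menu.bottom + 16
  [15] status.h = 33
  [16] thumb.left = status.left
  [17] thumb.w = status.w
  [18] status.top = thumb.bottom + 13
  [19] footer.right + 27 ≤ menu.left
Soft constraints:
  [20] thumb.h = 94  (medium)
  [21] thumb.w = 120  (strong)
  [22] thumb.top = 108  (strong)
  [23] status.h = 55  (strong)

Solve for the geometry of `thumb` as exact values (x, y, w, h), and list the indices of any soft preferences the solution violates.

thumb = (x=220, y=108, w=99, h=53)
violated soft preferences: 20, 21, 23

1. thumb.x = 220  [menu.left = thumb.left]
2. thumb.w = 99  [menu.w = thumb.w]
3. thumb.y = 108  [thumb.top = menu.bottom + 16]
4. thumb.h = 53  [status.top = thumb.bottom + 13]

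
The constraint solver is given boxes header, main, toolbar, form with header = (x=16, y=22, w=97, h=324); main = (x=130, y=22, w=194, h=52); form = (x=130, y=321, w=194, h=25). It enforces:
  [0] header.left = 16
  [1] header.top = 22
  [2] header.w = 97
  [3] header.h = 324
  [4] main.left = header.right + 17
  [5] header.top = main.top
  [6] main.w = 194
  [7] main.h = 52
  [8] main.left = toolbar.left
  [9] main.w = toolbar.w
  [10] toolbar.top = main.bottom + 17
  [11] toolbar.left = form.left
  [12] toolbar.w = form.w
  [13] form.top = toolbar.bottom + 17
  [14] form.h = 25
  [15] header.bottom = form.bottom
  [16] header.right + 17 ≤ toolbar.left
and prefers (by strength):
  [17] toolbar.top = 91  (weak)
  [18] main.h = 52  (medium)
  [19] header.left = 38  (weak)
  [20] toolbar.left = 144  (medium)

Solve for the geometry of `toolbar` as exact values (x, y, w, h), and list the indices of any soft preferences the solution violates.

1. toolbar.x = 130  [main.left = toolbar.left]
2. toolbar.w = 194  [main.w = toolbar.w]
3. toolbar.y = 91  [toolbar.top = main.bottom + 17]
4. toolbar.h = 213  [form.top = toolbar.bottom + 17]

toolbar = (x=130, y=91, w=194, h=213)
violated soft preferences: 19, 20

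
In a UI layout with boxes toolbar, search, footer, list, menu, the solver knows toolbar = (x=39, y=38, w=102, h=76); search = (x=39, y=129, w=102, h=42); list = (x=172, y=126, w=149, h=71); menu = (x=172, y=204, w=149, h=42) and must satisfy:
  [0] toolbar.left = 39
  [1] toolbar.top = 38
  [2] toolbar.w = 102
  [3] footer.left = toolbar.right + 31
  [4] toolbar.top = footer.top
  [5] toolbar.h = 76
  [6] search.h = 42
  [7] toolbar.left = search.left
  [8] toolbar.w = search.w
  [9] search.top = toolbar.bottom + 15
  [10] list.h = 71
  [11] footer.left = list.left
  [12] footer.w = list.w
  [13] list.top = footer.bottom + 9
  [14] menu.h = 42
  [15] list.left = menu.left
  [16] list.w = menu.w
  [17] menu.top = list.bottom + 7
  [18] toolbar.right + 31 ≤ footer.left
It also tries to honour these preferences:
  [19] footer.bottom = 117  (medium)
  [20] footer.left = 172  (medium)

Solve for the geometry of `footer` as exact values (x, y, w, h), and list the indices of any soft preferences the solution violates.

1. footer.x = 172  [footer.left = toolbar.right + 31]
2. footer.y = 38  [toolbar.top = footer.top]
3. footer.w = 149  [footer.w = list.w]
4. footer.h = 79  [list.top = footer.bottom + 9]

footer = (x=172, y=38, w=149, h=79)
violated soft preferences: none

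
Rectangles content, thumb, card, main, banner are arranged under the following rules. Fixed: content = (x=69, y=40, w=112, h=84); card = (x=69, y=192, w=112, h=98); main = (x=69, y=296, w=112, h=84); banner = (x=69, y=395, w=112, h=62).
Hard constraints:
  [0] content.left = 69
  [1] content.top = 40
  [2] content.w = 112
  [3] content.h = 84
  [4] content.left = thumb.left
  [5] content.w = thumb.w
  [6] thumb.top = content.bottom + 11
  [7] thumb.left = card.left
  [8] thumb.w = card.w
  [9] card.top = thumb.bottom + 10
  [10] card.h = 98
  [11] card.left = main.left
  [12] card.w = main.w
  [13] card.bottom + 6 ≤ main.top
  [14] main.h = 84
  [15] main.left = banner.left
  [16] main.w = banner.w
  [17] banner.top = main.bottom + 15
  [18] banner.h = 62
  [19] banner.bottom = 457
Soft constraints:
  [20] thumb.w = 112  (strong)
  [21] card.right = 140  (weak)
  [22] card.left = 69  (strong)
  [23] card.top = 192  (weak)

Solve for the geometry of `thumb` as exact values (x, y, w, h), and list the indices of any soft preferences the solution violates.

thumb = (x=69, y=135, w=112, h=47)
violated soft preferences: 21

1. thumb.x = 69  [content.left = thumb.left]
2. thumb.w = 112  [content.w = thumb.w]
3. thumb.y = 135  [thumb.top = content.bottom + 11]
4. thumb.h = 47  [card.top = thumb.bottom + 10]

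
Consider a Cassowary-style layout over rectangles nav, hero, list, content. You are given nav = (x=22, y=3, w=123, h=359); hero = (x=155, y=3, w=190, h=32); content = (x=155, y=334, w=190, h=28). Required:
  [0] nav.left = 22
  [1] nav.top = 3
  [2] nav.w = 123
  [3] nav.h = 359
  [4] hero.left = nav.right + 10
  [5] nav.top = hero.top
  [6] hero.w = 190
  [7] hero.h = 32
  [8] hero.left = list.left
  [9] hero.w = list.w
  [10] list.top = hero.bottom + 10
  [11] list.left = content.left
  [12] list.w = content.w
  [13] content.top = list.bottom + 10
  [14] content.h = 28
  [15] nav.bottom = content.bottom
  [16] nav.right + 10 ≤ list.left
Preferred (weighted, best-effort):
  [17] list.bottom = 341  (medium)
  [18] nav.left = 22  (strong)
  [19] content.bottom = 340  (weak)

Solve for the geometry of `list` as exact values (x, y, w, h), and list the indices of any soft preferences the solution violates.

1. list.x = 155  [hero.left = list.left]
2. list.w = 190  [hero.w = list.w]
3. list.y = 45  [list.top = hero.bottom + 10]
4. list.h = 279  [content.top = list.bottom + 10]

list = (x=155, y=45, w=190, h=279)
violated soft preferences: 17, 19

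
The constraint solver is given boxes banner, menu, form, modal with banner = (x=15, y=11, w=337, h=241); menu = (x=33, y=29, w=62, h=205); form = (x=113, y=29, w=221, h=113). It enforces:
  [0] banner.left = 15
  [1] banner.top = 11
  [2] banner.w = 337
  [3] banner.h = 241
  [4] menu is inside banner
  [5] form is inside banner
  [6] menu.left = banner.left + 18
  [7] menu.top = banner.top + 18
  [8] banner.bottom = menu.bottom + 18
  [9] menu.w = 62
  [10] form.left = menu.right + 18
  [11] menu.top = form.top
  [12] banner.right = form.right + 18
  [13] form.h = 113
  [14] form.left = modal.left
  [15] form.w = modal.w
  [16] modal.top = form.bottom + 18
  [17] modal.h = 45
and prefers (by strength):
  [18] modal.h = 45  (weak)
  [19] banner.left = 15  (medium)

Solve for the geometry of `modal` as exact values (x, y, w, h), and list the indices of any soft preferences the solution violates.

modal = (x=113, y=160, w=221, h=45)
violated soft preferences: none

1. modal.x = 113  [form.left = modal.left]
2. modal.w = 221  [form.w = modal.w]
3. modal.y = 160  [modal.top = form.bottom + 18]
4. modal.h = 45  [modal.h = 45]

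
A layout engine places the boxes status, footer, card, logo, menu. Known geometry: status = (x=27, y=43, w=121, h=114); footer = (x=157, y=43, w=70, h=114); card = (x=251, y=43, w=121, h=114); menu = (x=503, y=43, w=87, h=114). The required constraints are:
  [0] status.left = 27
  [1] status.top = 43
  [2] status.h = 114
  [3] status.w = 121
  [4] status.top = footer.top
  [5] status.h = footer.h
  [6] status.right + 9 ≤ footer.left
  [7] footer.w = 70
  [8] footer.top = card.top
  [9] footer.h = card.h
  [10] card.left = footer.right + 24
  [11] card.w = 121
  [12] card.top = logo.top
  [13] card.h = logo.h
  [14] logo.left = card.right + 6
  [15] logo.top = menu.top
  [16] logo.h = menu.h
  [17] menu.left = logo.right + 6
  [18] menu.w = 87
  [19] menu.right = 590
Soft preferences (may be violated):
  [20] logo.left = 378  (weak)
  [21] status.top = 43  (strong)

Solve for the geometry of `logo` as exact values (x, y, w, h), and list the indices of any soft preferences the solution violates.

1. logo.y = 43  [card.top = logo.top]
2. logo.h = 114  [card.h = logo.h]
3. logo.x = 378  [logo.left = card.right + 6]
4. logo.w = 119  [menu.left = logo.right + 6]

logo = (x=378, y=43, w=119, h=114)
violated soft preferences: none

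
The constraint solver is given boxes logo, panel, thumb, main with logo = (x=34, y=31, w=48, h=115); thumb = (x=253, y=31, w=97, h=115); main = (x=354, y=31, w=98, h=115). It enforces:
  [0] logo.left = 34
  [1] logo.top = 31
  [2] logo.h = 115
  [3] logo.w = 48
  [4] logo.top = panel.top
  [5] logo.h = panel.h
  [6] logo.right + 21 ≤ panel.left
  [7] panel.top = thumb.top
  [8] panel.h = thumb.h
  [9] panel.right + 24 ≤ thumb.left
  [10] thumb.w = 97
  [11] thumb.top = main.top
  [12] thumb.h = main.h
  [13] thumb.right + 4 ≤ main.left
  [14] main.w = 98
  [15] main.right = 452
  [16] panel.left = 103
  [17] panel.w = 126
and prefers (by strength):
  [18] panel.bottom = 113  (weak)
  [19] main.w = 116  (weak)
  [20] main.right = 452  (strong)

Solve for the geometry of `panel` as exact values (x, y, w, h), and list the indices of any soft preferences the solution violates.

panel = (x=103, y=31, w=126, h=115)
violated soft preferences: 18, 19

1. panel.y = 31  [logo.top = panel.top]
2. panel.h = 115  [logo.h = panel.h]
3. panel.x = 103  [panel.left = 103]
4. panel.w = 126  [panel.w = 126]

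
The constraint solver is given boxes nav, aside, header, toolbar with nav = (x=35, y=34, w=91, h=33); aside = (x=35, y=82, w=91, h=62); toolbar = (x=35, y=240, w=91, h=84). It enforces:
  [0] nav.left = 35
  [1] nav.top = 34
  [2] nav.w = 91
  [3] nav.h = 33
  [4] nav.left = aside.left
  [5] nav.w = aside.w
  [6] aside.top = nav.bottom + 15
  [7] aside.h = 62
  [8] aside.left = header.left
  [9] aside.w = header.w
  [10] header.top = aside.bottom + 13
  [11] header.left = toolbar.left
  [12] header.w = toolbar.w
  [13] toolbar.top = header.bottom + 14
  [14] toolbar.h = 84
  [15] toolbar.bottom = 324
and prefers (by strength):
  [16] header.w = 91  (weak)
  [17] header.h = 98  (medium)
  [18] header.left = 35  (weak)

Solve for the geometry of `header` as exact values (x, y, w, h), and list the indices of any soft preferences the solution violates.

header = (x=35, y=157, w=91, h=69)
violated soft preferences: 17

1. header.x = 35  [aside.left = header.left]
2. header.w = 91  [aside.w = header.w]
3. header.y = 157  [header.top = aside.bottom + 13]
4. header.h = 69  [toolbar.top = header.bottom + 14]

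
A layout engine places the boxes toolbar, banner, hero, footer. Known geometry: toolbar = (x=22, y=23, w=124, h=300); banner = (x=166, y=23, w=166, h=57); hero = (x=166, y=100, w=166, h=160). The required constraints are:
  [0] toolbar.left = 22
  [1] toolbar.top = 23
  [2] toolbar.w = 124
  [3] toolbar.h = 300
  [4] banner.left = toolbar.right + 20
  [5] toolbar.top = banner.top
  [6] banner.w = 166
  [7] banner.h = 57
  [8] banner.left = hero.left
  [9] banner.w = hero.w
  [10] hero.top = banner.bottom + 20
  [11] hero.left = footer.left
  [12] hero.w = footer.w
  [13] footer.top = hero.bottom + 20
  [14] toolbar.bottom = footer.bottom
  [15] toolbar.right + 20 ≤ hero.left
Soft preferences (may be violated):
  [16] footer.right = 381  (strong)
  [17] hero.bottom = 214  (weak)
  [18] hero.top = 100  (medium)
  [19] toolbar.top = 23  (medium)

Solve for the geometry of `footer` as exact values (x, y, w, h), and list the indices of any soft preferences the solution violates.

footer = (x=166, y=280, w=166, h=43)
violated soft preferences: 16, 17

1. footer.x = 166  [hero.left = footer.left]
2. footer.w = 166  [hero.w = footer.w]
3. footer.y = 280  [footer.top = hero.bottom + 20]
4. footer.h = 43  [toolbar.bottom = footer.bottom]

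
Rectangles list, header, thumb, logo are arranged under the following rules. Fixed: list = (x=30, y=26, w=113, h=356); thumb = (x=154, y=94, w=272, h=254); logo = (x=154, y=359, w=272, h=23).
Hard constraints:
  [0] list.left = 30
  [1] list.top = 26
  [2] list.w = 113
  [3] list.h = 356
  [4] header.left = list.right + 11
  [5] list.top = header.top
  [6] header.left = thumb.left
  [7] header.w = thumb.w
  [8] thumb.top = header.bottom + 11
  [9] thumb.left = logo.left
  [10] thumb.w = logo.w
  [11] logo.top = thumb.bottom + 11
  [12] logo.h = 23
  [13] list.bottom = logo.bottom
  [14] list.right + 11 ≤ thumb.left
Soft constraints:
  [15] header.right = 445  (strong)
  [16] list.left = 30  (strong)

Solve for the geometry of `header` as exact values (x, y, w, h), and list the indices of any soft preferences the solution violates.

1. header.x = 154  [header.left = list.right + 11]
2. header.y = 26  [list.top = header.top]
3. header.w = 272  [header.w = thumb.w]
4. header.h = 57  [thumb.top = header.bottom + 11]

header = (x=154, y=26, w=272, h=57)
violated soft preferences: 15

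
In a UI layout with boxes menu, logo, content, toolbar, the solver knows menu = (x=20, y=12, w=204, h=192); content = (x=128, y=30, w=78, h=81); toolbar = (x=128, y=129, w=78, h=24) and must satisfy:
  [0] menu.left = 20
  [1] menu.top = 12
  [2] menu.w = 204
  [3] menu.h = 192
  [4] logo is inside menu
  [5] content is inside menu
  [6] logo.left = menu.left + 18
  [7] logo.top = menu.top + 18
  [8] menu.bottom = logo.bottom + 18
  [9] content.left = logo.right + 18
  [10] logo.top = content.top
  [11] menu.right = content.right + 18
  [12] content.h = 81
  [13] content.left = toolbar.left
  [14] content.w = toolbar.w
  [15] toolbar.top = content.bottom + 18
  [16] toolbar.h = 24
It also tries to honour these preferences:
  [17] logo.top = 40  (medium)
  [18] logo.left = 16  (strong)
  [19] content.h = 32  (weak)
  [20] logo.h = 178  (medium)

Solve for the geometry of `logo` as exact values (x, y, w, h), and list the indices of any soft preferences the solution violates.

1. logo.x = 38  [logo.left = menu.left + 18]
2. logo.y = 30  [logo.top = menu.top + 18]
3. logo.h = 156  [menu.bottom = logo.bottom + 18]
4. logo.w = 72  [content.left = logo.right + 18]

logo = (x=38, y=30, w=72, h=156)
violated soft preferences: 17, 18, 19, 20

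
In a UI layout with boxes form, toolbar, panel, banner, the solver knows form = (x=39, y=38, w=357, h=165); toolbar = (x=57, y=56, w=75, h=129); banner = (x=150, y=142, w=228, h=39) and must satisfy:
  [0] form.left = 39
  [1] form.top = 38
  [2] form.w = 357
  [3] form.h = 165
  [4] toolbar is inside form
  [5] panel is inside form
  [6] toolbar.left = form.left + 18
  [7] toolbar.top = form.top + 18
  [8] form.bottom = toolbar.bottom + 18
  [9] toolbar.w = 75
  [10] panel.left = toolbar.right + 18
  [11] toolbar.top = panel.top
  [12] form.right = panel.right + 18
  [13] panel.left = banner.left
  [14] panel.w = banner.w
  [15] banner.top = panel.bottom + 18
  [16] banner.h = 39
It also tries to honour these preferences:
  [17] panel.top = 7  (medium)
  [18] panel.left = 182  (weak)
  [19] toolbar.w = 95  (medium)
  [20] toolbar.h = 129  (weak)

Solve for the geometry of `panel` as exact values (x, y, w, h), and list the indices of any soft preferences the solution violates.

1. panel.x = 150  [panel.left = toolbar.right + 18]
2. panel.y = 56  [toolbar.top = panel.top]
3. panel.w = 228  [form.right = panel.right + 18]
4. panel.h = 68  [banner.top = panel.bottom + 18]

panel = (x=150, y=56, w=228, h=68)
violated soft preferences: 17, 18, 19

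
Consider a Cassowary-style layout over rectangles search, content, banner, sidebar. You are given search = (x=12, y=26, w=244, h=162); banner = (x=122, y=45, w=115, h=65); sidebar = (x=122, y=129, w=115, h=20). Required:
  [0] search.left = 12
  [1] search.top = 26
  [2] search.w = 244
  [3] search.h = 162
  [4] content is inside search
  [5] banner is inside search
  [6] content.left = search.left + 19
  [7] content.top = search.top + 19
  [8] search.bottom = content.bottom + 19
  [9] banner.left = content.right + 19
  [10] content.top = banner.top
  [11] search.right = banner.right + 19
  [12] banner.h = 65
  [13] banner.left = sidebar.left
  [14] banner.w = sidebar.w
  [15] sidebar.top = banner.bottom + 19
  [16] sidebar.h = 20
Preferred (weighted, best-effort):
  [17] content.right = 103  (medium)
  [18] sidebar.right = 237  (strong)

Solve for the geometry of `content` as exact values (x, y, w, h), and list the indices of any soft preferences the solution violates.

content = (x=31, y=45, w=72, h=124)
violated soft preferences: none

1. content.x = 31  [content.left = search.left + 19]
2. content.y = 45  [content.top = search.top + 19]
3. content.h = 124  [search.bottom = content.bottom + 19]
4. content.w = 72  [banner.left = content.right + 19]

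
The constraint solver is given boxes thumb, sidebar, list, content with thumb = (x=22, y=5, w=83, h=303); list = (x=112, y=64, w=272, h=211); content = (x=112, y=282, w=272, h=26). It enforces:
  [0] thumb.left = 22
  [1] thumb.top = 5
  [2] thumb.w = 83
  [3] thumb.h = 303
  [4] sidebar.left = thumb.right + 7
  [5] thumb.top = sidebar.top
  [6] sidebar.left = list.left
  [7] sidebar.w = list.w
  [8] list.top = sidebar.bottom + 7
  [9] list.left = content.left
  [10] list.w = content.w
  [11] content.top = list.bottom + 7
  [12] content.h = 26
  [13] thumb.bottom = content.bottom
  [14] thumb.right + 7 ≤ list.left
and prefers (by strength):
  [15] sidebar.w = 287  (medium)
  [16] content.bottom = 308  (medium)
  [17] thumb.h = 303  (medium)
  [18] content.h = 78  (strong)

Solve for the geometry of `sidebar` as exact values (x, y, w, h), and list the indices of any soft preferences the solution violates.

1. sidebar.x = 112  [sidebar.left = thumb.right + 7]
2. sidebar.y = 5  [thumb.top = sidebar.top]
3. sidebar.w = 272  [sidebar.w = list.w]
4. sidebar.h = 52  [list.top = sidebar.bottom + 7]

sidebar = (x=112, y=5, w=272, h=52)
violated soft preferences: 15, 18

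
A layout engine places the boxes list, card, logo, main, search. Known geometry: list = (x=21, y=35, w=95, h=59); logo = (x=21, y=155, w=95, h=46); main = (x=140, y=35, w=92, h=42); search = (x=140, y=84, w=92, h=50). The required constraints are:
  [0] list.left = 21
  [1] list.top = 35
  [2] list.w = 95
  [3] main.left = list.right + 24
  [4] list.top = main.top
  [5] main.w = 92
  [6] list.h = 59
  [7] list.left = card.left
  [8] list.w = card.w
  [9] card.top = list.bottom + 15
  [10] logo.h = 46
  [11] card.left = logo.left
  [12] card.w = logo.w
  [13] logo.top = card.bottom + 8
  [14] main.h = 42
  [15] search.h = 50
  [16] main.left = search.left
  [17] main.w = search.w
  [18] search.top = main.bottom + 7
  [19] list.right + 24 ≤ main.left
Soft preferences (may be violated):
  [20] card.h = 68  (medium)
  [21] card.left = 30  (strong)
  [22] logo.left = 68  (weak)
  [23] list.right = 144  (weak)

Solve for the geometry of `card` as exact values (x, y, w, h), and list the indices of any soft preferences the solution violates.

1. card.x = 21  [list.left = card.left]
2. card.w = 95  [list.w = card.w]
3. card.y = 109  [card.top = list.bottom + 15]
4. card.h = 38  [logo.top = card.bottom + 8]

card = (x=21, y=109, w=95, h=38)
violated soft preferences: 20, 21, 22, 23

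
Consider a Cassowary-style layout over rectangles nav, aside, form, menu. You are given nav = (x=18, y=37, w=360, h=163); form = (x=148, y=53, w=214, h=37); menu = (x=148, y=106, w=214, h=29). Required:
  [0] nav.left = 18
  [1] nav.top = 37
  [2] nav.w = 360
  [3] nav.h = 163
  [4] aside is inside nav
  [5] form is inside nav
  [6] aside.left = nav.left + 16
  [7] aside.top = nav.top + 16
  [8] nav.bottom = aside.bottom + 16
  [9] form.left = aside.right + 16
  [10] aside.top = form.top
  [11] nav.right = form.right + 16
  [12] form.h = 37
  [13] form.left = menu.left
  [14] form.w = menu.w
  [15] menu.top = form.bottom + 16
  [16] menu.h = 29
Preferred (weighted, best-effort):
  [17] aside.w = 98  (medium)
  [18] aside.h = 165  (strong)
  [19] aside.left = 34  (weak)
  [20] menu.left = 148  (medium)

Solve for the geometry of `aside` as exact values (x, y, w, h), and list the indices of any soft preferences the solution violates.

1. aside.x = 34  [aside.left = nav.left + 16]
2. aside.y = 53  [aside.top = nav.top + 16]
3. aside.h = 131  [nav.bottom = aside.bottom + 16]
4. aside.w = 98  [form.left = aside.right + 16]

aside = (x=34, y=53, w=98, h=131)
violated soft preferences: 18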